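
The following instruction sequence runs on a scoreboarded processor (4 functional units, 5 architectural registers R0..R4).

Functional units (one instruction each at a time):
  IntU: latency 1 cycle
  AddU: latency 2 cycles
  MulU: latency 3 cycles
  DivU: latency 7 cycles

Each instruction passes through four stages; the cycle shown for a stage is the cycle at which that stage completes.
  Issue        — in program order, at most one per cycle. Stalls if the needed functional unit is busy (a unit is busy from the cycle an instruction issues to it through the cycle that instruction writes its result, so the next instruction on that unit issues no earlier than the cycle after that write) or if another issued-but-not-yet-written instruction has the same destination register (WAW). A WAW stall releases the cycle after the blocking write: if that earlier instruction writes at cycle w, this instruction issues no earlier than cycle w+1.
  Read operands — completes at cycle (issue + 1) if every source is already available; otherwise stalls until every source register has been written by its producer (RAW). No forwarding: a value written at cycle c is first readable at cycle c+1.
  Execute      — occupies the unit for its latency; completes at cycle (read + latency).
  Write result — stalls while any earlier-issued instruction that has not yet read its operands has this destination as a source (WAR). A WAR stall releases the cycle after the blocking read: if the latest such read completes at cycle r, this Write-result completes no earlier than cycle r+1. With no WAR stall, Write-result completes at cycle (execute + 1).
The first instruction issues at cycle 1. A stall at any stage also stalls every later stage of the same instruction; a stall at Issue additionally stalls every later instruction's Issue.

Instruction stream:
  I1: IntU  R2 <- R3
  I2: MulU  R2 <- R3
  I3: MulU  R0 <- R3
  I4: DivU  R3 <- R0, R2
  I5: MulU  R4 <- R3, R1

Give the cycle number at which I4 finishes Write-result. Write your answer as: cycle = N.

cycle = 25

[1] I1→IntU
[2] I1 RO
[3] I1 EX
[4] I1 WR R2
[5] I2→MulU
[6] I2 RO
[9] I2 EX
[10] I2 WR R2
[11] I3→MulU
[12] I3 RO | I4→DivU
[15] I3 EX
[16] I3 WR R0
[17] I4 RO | I5→MulU
[24] I4 EX
[25] I4 WR R3
[26] I5 RO
[29] I5 EX
[30] I5 WR R4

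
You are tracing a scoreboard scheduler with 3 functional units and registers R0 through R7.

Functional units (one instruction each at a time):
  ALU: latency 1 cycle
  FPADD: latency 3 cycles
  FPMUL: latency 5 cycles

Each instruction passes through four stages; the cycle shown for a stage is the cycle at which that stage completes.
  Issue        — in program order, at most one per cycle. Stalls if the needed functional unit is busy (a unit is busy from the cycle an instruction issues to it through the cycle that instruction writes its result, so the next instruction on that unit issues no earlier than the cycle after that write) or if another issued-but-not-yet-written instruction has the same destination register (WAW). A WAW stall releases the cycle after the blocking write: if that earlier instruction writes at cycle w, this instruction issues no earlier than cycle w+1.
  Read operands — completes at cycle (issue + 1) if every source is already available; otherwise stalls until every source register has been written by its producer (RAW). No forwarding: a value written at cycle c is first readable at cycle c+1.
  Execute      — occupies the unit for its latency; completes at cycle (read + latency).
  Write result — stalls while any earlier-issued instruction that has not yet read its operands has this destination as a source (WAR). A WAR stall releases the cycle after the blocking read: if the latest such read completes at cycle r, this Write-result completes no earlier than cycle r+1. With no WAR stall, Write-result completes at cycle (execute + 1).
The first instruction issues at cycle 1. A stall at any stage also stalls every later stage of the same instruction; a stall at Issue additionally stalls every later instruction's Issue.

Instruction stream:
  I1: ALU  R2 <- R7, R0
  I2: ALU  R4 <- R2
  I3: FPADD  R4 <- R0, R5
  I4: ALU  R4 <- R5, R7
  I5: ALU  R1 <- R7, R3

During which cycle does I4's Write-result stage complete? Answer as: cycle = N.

cycle = 18

[1] issue I1 (ALU)
[2] I1 read-ops
[3] I1 finished on ALU
[4] I1→R2
[5] issue I2 (ALU)
[6] I2 read-ops
[7] I2 finished on ALU
[8] I2→R4
[9] issue I3 (FPADD)
[10] I3 read-ops
[13] I3 finished on FPADD
[14] I3→R4
[15] issue I4 (ALU)
[16] I4 read-ops
[17] I4 finished on ALU
[18] I4→R4
[19] issue I5 (ALU)
[20] I5 read-ops
[21] I5 finished on ALU
[22] I5→R1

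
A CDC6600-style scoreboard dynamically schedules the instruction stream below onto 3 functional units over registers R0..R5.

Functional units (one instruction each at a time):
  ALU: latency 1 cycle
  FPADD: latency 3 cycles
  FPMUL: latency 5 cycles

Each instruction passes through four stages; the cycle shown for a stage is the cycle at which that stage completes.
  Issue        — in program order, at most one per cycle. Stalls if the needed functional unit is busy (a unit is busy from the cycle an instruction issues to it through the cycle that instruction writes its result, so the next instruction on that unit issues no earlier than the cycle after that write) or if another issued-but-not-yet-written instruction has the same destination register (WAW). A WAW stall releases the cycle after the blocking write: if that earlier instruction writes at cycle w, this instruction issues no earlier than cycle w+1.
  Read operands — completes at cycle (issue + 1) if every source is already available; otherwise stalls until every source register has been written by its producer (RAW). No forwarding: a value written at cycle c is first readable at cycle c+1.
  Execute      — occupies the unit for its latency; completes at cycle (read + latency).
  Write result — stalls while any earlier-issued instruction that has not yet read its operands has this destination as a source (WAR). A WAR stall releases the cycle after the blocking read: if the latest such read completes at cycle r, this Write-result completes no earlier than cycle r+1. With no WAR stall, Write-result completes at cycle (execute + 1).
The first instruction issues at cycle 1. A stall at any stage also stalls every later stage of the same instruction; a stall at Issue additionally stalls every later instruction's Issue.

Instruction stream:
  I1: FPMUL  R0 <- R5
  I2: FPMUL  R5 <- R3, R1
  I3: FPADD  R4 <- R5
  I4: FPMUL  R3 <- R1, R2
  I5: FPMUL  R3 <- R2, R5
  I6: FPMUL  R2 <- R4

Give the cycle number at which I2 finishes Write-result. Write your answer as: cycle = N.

cycle = 16

[I1] 1/2/7/8
[I2] 9/10/15/16  (struct: FPMUL busy until I1 writes@8)
[I3] 10/17/20/21  (RAW R5: wait I2 write@16)
[I4] 17/18/23/24  (struct: FPMUL busy until I2 writes@16)
[I5] 25/26/31/32  (struct: FPMUL busy until I4 writes@24)
[I6] 33/34/39/40  (struct: FPMUL busy until I5 writes@32)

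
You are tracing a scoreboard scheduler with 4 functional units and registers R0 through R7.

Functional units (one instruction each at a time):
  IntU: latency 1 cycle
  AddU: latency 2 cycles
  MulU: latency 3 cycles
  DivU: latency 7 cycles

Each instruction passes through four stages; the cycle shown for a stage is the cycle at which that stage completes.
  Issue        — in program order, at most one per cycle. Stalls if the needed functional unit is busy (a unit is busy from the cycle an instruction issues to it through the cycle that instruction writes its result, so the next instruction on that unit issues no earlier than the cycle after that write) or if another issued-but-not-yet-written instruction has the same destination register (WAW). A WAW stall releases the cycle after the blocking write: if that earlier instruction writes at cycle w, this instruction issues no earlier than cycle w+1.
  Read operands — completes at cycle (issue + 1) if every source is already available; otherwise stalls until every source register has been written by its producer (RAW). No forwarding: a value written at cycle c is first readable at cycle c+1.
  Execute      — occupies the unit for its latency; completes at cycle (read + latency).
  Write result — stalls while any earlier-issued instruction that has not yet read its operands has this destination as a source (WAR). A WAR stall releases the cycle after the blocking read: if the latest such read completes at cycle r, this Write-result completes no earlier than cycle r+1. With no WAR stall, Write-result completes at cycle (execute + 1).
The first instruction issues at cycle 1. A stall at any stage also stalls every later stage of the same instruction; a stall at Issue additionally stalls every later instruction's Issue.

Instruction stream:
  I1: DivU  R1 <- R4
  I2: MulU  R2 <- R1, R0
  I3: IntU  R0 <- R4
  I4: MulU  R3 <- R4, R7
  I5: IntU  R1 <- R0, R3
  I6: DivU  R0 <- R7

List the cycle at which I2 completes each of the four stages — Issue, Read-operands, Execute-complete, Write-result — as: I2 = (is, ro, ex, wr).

I2 = (2, 11, 14, 15)

I1  is:1  ro:2  ex:9  wr:10
I2  is:2  ro:11  ex:14  wr:15  — RAW R1: wait I1 write@10
I3  is:3  ro:4  ex:5  wr:12  — WAR R0: wait I2 read@11
I4  is:16  ro:17  ex:20  wr:21  — struct: MulU busy until I2 writes@15
I5  is:17  ro:22  ex:23  wr:24  — RAW R3: wait I4 write@21
I6  is:18  ro:19  ex:26  wr:27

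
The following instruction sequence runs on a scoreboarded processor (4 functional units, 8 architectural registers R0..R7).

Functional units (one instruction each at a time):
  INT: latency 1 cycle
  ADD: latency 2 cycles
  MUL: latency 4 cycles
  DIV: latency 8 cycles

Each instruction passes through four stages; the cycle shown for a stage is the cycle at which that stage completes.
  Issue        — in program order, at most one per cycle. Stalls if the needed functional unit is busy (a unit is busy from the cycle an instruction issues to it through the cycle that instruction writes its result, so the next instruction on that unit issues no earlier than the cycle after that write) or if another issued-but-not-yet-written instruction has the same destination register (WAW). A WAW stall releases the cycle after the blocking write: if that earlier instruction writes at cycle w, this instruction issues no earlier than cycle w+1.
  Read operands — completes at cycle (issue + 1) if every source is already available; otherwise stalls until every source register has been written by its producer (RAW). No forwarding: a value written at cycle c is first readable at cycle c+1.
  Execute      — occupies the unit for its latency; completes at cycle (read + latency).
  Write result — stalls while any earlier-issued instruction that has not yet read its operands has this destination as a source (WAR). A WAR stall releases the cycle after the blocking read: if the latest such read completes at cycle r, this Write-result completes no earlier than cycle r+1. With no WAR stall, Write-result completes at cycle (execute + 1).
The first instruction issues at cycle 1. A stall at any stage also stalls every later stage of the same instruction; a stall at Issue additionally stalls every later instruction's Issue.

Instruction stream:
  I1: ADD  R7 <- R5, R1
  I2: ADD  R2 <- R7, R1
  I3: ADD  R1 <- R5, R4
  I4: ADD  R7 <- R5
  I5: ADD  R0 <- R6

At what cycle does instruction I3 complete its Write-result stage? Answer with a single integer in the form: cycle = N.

cycle = 15

[1] I1 issues→ADD
[2] I1 reads
[4] I1 exec-done
[5] I1 writes R7
[6] I2 issues→ADD
[7] I2 reads
[9] I2 exec-done
[10] I2 writes R2
[11] I3 issues→ADD
[12] I3 reads
[14] I3 exec-done
[15] I3 writes R1
[16] I4 issues→ADD
[17] I4 reads
[19] I4 exec-done
[20] I4 writes R7
[21] I5 issues→ADD
[22] I5 reads
[24] I5 exec-done
[25] I5 writes R0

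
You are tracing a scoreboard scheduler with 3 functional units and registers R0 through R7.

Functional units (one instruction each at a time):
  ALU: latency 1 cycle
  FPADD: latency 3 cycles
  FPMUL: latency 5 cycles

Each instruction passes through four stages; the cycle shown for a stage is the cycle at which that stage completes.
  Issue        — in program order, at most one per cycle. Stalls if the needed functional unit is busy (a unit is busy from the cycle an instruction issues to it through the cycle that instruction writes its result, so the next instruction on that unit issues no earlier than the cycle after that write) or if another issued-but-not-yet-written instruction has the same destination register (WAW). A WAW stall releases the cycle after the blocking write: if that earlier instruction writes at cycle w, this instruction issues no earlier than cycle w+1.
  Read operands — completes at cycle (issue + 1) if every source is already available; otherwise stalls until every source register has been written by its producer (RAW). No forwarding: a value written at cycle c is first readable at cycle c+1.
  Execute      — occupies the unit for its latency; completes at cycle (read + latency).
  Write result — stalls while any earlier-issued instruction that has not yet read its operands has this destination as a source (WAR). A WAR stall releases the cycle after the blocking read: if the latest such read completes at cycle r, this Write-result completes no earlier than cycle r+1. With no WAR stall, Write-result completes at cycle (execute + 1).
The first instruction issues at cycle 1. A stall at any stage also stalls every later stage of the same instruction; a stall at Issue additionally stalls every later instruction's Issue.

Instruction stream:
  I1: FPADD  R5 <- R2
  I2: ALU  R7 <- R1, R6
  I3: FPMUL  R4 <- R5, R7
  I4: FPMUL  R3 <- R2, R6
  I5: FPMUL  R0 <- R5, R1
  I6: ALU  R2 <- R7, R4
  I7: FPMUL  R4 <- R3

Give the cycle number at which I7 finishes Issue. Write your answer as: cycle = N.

cycle = 30

[I1] 1/2/5/6
[I2] 2/3/4/5
[I3] 3/7/12/13  (RAW R5: wait I1 write@6)
[I4] 14/15/20/21  (struct: FPMUL busy until I3 writes@13)
[I5] 22/23/28/29  (struct: FPMUL busy until I4 writes@21)
[I6] 23/24/25/26
[I7] 30/31/36/37  (struct: FPMUL busy until I5 writes@29)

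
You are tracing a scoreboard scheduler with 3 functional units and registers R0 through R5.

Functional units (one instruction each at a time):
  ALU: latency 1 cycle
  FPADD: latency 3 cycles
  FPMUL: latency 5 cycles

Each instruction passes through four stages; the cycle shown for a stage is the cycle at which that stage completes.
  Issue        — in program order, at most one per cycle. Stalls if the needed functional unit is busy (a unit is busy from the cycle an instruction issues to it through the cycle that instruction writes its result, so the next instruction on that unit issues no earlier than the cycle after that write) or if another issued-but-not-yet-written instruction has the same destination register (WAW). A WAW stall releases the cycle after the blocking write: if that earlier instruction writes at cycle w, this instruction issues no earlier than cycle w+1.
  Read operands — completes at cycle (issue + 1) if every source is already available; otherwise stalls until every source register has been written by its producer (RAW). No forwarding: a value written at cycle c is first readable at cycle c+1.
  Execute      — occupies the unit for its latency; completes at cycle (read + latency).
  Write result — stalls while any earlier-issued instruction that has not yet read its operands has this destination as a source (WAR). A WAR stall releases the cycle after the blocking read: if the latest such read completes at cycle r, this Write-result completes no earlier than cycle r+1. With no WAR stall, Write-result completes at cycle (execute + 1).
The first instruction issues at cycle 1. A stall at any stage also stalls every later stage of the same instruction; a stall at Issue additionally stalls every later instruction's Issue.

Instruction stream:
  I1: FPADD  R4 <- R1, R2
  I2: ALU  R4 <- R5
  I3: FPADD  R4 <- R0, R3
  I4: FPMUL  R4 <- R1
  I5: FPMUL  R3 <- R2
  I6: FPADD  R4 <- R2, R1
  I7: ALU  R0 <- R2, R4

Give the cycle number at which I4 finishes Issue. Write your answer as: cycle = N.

cycle = 17

c1: I1 issues→FPADD
c2: I1 reads
c5: I1 exec-done
c6: I1 writes R4
c7: I2 issues→ALU
c8: I2 reads
c9: I2 exec-done
c10: I2 writes R4
c11: I3 issues→FPADD
c12: I3 reads
c15: I3 exec-done
c16: I3 writes R4
c17: I4 issues→FPMUL
c18: I4 reads
c23: I4 exec-done
c24: I4 writes R4
c25: I5 issues→FPMUL
c26: I5 reads · I6 issues→FPADD
c27: I6 reads · I7 issues→ALU
c30: I6 exec-done
c31: I5 exec-done · I6 writes R4
c32: I5 writes R3 · I7 reads
c33: I7 exec-done
c34: I7 writes R0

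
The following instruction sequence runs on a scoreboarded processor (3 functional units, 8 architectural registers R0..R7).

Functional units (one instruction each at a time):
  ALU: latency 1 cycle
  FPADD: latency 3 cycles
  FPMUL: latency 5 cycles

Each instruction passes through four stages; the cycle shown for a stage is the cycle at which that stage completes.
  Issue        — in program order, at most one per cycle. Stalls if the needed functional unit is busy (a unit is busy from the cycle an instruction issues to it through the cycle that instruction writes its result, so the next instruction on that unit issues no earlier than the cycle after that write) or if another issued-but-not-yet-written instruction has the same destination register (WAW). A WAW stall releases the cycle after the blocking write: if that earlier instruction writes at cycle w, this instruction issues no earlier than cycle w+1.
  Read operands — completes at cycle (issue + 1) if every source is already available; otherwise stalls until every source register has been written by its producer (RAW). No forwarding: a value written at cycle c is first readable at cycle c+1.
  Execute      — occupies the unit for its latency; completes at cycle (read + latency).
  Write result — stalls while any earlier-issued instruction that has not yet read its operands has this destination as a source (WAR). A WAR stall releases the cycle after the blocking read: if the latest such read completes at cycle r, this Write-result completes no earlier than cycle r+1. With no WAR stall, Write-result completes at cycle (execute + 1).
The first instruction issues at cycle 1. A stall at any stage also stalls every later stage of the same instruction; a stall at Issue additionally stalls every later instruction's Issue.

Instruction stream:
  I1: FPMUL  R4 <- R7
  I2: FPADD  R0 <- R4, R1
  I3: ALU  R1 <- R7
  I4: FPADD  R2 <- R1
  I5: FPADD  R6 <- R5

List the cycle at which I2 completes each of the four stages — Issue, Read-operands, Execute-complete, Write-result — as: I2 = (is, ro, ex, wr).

I2 = (2, 9, 12, 13)

c1: issue I1 (FPMUL)
c2: I1 read-ops | issue I2 (FPADD)
c3: issue I3 (ALU)
c4: I3 read-ops
c5: I3 finished on ALU
c7: I1 finished on FPMUL
c8: I1→R4
c9: I2 read-ops
c10: I3→R1
c12: I2 finished on FPADD
c13: I2→R0
c14: issue I4 (FPADD)
c15: I4 read-ops
c18: I4 finished on FPADD
c19: I4→R2
c20: issue I5 (FPADD)
c21: I5 read-ops
c24: I5 finished on FPADD
c25: I5→R6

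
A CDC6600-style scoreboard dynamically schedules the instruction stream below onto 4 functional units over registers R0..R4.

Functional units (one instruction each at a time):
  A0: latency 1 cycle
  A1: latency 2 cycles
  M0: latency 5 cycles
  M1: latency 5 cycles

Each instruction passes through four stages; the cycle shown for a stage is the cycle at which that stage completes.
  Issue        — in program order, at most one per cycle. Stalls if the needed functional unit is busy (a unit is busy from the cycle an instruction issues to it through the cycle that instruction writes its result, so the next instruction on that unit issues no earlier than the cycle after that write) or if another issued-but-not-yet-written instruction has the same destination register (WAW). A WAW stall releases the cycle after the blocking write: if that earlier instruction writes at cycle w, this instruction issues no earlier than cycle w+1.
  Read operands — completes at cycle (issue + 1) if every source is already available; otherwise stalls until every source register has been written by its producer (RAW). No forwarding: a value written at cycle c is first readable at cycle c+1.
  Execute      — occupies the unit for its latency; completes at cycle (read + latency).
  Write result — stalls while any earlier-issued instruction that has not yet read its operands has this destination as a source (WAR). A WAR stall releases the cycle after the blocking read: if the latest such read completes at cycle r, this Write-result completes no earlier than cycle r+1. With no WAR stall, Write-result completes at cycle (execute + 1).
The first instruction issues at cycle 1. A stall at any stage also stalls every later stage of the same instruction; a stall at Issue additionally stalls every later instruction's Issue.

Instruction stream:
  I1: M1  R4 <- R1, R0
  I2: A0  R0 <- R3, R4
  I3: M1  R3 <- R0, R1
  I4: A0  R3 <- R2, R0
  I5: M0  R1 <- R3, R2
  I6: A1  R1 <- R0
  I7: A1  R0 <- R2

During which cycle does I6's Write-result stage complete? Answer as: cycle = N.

cycle = 34

cycle 1: I1 dispatched to M1
cycle 2: I1 operands ready, I2 dispatched to A0
cycle 7: I1 complete
cycle 8: R4←I1
cycle 9: I2 operands ready, I3 dispatched to M1
cycle 10: I2 complete
cycle 11: R0←I2
cycle 12: I3 operands ready
cycle 17: I3 complete
cycle 18: R3←I3
cycle 19: I4 dispatched to A0
cycle 20: I4 operands ready, I5 dispatched to M0
cycle 21: I4 complete
cycle 22: R3←I4
cycle 23: I5 operands ready
cycle 28: I5 complete
cycle 29: R1←I5
cycle 30: I6 dispatched to A1
cycle 31: I6 operands ready
cycle 33: I6 complete
cycle 34: R1←I6
cycle 35: I7 dispatched to A1
cycle 36: I7 operands ready
cycle 38: I7 complete
cycle 39: R0←I7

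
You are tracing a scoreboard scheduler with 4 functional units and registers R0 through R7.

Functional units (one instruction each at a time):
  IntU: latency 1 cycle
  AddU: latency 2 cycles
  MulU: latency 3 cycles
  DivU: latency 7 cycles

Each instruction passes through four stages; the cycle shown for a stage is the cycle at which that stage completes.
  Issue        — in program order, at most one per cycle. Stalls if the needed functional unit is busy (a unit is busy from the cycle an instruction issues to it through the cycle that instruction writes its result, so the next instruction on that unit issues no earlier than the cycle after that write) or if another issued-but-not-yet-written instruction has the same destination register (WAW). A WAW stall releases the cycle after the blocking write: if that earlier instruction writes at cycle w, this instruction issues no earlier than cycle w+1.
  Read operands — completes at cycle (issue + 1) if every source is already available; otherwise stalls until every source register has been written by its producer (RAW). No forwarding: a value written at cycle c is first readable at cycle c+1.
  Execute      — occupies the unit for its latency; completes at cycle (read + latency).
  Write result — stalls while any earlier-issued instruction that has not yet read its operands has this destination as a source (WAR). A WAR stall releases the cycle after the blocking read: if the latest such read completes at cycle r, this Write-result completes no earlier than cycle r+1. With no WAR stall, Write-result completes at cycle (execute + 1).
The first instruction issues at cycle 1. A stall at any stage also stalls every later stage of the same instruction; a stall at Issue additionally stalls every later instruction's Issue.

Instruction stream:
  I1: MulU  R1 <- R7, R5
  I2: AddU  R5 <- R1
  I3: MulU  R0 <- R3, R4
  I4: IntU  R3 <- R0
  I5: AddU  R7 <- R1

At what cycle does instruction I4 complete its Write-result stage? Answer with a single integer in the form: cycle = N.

cycle = 15

  I1 | 1 | 2 | 5 | 6
  I2 | 2 | 7 | 9 | 10   RAW R1: wait I1 write@6
  I3 | 7 | 8 | 11 | 12   struct: MulU busy until I1 writes@6
  I4 | 8 | 13 | 14 | 15   RAW R0: wait I3 write@12
  I5 | 11 | 12 | 14 | 15   struct: AddU busy until I2 writes@10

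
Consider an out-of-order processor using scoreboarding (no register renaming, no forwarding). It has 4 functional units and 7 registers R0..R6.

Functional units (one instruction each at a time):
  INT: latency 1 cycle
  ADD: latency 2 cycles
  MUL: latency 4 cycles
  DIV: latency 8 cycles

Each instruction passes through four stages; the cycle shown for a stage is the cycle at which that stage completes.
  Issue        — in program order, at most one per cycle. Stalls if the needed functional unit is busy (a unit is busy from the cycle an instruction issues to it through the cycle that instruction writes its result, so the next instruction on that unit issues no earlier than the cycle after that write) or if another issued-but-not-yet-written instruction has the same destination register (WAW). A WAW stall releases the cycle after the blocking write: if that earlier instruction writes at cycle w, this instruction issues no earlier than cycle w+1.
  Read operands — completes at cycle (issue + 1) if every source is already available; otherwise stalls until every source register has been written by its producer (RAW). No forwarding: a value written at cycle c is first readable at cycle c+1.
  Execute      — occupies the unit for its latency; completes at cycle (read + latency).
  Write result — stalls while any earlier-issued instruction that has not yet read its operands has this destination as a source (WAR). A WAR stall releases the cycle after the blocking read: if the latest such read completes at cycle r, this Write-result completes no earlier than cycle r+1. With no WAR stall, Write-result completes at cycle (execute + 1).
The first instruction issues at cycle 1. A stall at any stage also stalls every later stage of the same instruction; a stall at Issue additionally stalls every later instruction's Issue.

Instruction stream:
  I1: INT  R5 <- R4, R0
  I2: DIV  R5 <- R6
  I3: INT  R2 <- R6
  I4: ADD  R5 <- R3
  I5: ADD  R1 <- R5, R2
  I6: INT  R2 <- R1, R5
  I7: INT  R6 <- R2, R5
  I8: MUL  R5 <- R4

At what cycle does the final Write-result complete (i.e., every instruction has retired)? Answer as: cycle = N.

cycle = 36

I1  is:1  ro:2  ex:3  wr:4
I2  is:5  ro:6  ex:14  wr:15  — WAW R5: wait I1 write@4
I3  is:6  ro:7  ex:8  wr:9
I4  is:16  ro:17  ex:19  wr:20  — WAW R5: wait I2 write@15
I5  is:21  ro:22  ex:24  wr:25  — struct: ADD busy until I4 writes@20
I6  is:22  ro:26  ex:27  wr:28  — RAW R1: wait I5 write@25
I7  is:29  ro:30  ex:31  wr:32  — struct: INT busy until I6 writes@28
I8  is:30  ro:31  ex:35  wr:36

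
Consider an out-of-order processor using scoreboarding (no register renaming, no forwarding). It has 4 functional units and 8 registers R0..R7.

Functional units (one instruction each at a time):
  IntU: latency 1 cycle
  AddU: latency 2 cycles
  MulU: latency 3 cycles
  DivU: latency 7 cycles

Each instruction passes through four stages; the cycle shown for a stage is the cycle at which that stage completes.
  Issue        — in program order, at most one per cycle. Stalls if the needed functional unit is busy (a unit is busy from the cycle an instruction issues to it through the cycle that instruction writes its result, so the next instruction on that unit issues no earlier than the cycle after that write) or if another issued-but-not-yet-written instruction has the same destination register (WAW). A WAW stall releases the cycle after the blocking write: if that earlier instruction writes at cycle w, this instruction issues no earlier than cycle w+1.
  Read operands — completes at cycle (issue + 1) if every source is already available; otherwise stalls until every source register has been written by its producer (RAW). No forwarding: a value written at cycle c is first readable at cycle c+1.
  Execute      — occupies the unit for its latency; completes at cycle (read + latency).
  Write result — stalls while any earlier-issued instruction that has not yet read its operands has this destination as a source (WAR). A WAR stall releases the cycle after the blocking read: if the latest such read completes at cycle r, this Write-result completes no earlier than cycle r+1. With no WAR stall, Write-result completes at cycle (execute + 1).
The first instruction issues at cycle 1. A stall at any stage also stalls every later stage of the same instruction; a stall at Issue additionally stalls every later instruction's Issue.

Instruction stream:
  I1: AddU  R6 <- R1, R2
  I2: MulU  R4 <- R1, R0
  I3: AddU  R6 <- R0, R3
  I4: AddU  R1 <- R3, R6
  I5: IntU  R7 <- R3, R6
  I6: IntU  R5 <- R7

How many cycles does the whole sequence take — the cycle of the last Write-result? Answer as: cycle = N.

cycle = 19

I1 -> (1, 2, 4, 5)
I2 -> (2, 3, 6, 7)
I3 -> (6, 7, 9, 10)  // struct: AddU busy until I1 writes@5
I4 -> (11, 12, 14, 15)  // struct: AddU busy until I3 writes@10
I5 -> (12, 13, 14, 15)
I6 -> (16, 17, 18, 19)  // struct: IntU busy until I5 writes@15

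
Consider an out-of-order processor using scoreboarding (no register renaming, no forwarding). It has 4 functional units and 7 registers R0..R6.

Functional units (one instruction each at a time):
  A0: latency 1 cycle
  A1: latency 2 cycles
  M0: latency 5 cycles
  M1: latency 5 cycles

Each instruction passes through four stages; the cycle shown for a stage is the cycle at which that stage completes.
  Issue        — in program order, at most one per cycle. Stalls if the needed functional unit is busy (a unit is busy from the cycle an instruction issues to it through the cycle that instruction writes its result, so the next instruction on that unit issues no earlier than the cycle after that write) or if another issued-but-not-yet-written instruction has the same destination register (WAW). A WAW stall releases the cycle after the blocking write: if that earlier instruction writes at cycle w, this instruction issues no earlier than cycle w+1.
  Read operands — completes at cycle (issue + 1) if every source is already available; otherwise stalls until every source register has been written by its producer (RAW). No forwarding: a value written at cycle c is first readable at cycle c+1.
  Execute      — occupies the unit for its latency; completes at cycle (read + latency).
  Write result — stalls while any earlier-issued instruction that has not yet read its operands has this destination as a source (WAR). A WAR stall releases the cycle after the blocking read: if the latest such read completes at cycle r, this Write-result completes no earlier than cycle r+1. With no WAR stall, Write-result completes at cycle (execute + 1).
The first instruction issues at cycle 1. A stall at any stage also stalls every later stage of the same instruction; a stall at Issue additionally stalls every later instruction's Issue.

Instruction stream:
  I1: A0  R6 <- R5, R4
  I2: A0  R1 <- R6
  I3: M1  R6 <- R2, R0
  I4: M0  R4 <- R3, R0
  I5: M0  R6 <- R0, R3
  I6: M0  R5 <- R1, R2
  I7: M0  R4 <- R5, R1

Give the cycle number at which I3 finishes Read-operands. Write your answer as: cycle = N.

cycle = 7

[1] I1 issues→A0
[2] I1 reads
[3] I1 exec-done
[4] I1 writes R6
[5] I2 issues→A0
[6] I2 reads | I3 issues→M1
[7] I2 exec-done | I3 reads | I4 issues→M0
[8] I2 writes R1 | I4 reads
[12] I3 exec-done
[13] I3 writes R6 | I4 exec-done
[14] I4 writes R4
[15] I5 issues→M0
[16] I5 reads
[21] I5 exec-done
[22] I5 writes R6
[23] I6 issues→M0
[24] I6 reads
[29] I6 exec-done
[30] I6 writes R5
[31] I7 issues→M0
[32] I7 reads
[37] I7 exec-done
[38] I7 writes R4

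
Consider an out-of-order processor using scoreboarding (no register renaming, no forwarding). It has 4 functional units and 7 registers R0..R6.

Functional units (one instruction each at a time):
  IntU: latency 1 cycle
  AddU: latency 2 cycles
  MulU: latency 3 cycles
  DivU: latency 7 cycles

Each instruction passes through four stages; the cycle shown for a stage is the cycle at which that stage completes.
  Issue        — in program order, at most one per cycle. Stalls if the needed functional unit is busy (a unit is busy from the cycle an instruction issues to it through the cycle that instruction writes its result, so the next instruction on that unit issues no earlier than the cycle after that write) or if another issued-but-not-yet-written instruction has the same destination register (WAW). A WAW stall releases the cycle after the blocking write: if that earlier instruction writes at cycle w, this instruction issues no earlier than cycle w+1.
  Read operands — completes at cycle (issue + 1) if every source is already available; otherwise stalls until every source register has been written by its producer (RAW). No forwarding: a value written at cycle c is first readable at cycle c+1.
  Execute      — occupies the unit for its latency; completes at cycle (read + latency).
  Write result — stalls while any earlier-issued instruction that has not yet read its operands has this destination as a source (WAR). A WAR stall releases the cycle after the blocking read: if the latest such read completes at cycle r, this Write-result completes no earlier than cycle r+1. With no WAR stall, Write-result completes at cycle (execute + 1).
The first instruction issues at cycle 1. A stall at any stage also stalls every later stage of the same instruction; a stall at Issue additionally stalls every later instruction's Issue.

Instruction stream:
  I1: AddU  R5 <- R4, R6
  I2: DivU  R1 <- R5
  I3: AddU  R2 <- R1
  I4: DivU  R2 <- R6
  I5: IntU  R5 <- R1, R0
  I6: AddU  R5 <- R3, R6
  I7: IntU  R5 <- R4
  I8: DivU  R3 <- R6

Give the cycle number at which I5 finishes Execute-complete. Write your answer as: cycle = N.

cycle = 22

[I1] 1/2/4/5
[I2] 2/6/13/14  (RAW R5: wait I1 write@5)
[I3] 6/15/17/18  (struct: AddU busy until I1 writes@5; RAW R1: wait I2 write@14)
[I4] 19/20/27/28  (WAW R2: wait I3 write@18)
[I5] 20/21/22/23
[I6] 24/25/27/28  (WAW R5: wait I5 write@23)
[I7] 29/30/31/32  (WAW R5: wait I6 write@28)
[I8] 30/31/38/39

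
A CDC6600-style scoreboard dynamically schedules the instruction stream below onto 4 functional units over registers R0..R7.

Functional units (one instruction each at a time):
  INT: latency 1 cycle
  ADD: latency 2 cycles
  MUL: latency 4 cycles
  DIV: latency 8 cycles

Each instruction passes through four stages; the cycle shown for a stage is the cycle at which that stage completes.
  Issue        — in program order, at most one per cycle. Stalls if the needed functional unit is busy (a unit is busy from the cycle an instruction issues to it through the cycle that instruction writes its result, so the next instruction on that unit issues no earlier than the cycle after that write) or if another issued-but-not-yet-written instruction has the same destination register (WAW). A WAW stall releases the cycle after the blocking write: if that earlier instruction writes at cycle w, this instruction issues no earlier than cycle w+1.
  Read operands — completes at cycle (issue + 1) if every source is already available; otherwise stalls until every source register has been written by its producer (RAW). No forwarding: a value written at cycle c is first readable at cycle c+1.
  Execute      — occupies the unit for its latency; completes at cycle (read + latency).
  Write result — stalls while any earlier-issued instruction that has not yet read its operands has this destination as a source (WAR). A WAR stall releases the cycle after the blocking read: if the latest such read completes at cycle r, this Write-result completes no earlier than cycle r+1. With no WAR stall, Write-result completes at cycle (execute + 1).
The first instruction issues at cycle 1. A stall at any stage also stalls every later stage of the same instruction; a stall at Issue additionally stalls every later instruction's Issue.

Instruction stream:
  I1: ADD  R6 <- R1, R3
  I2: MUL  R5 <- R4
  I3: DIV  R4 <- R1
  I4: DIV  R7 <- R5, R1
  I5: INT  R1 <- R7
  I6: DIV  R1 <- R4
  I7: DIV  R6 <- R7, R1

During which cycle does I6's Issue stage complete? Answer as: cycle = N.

cycle = 28

[1] I1→ADD
[2] I1 RO · I2→MUL
[3] I2 RO · I3→DIV
[4] I1 EX · I3 RO
[5] I1 WR R6
[7] I2 EX
[8] I2 WR R5
[12] I3 EX
[13] I3 WR R4
[14] I4→DIV
[15] I4 RO · I5→INT
[23] I4 EX
[24] I4 WR R7
[25] I5 RO
[26] I5 EX
[27] I5 WR R1
[28] I6→DIV
[29] I6 RO
[37] I6 EX
[38] I6 WR R1
[39] I7→DIV
[40] I7 RO
[48] I7 EX
[49] I7 WR R6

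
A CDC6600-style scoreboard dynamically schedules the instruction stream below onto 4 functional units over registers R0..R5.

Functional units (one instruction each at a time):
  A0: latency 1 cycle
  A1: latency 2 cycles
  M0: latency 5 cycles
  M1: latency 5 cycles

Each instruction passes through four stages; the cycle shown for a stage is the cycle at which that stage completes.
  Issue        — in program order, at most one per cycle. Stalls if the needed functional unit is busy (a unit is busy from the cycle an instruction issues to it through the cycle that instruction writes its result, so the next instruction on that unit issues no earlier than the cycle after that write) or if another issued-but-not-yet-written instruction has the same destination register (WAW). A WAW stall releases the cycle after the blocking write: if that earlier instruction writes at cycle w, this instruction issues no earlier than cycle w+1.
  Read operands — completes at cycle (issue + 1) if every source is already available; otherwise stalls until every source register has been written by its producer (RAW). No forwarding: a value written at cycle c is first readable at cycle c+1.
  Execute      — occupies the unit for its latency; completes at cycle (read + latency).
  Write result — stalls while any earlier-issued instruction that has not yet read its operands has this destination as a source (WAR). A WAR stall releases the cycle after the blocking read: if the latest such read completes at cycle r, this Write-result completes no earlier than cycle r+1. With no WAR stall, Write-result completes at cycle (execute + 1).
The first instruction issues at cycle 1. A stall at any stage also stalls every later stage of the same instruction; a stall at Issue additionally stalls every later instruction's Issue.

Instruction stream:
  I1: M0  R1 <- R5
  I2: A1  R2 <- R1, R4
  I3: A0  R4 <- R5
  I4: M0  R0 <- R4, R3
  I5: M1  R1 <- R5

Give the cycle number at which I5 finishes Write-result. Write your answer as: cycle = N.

I1  is:1  ro:2  ex:7  wr:8
I2  is:2  ro:9  ex:11  wr:12  — RAW R1: wait I1 write@8
I3  is:3  ro:4  ex:5  wr:10  — WAR R4: wait I2 read@9
I4  is:9  ro:11  ex:16  wr:17  — struct: M0 busy until I1 writes@8, RAW R4: wait I3 write@10
I5  is:10  ro:11  ex:16  wr:17

cycle = 17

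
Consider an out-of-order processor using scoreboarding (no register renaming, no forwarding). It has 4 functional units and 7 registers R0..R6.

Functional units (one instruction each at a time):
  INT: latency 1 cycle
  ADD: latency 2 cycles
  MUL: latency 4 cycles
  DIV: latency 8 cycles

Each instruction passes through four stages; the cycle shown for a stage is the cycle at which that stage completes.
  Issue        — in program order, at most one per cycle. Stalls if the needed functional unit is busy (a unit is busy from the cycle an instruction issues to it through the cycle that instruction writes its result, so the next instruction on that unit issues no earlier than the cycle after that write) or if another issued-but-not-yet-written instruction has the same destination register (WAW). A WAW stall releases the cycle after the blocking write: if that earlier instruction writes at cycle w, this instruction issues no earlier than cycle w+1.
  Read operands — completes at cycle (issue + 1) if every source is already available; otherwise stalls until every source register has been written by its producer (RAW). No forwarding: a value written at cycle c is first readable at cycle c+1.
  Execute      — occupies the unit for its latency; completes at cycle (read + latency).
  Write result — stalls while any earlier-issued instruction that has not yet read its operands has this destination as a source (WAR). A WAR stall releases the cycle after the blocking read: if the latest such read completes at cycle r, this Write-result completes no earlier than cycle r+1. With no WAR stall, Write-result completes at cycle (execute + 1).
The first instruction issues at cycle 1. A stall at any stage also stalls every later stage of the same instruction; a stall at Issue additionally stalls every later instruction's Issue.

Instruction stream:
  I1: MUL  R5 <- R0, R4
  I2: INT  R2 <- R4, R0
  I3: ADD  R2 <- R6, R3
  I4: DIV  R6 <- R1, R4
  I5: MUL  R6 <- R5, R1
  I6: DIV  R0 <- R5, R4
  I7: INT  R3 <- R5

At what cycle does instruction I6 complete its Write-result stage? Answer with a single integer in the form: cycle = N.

t=1  issue I1 (MUL)
t=2  I1 read-ops · issue I2 (INT)
t=3  I2 read-ops
t=4  I2 finished on INT
t=5  I2→R2
t=6  I1 finished on MUL · issue I3 (ADD)
t=7  I1→R5 · I3 read-ops · issue I4 (DIV)
t=8  I4 read-ops
t=9  I3 finished on ADD
t=10  I3→R2
t=16  I4 finished on DIV
t=17  I4→R6
t=18  issue I5 (MUL)
t=19  I5 read-ops · issue I6 (DIV)
t=20  I6 read-ops · issue I7 (INT)
t=21  I7 read-ops
t=22  I7 finished on INT
t=23  I5 finished on MUL · I7→R3
t=24  I5→R6
t=28  I6 finished on DIV
t=29  I6→R0

cycle = 29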